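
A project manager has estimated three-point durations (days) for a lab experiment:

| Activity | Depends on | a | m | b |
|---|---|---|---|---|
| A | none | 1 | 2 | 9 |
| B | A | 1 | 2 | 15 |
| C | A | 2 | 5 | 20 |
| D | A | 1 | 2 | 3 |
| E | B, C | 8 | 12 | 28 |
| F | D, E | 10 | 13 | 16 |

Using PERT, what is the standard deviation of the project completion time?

te_A = (1 + 4·2 + 9)/6 = 18/6 = 3; σ²_A = ((9−1)/6)² = 1.778
te_B = (1 + 4·2 + 15)/6 = 24/6 = 4; σ²_B = ((15−1)/6)² = 5.444
te_C = (2 + 4·5 + 20)/6 = 42/6 = 7; σ²_C = ((20−2)/6)² = 9.000
te_D = (1 + 4·2 + 3)/6 = 12/6 = 2; σ²_D = ((3−1)/6)² = 0.111
te_E = (8 + 4·12 + 28)/6 = 84/6 = 14; σ²_E = ((28−8)/6)² = 11.111
te_F = (10 + 4·13 + 16)/6 = 78/6 = 13; σ²_F = ((16−10)/6)² = 1.000

Forward pass:
ES_A = 0; EF_A = 3
ES_B = 3; EF_B = 3+4 = 7
ES_C = 3; EF_C = 3+7 = 10
ES_D = 3; EF_D = 3+2 = 5
ES_E = max(EF_B=7, EF_C=10) = 10; EF_E = 10+14 = 24
ES_F = max(EF_D=5, EF_E=24) = 24; EF_F = 24+13 = 37
Expected project duration μ = 37 days. Critical path: A → C → E → F.

Variance along critical path = 1.778 + 9.000 + 11.111 + 1.000 = 22.889
σ = √22.889 = 4.784 days

4.78 days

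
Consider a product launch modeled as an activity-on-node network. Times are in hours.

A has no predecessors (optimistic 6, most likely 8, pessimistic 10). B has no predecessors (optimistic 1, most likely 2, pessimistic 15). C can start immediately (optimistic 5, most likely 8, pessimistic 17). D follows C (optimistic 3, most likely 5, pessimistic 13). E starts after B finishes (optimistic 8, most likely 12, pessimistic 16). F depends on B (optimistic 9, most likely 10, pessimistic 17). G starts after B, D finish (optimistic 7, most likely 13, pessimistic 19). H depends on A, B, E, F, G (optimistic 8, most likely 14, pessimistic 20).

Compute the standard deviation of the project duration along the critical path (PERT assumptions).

3.84 hours

te_A = (6 + 4·8 + 10)/6 = 48/6 = 8; σ²_A = ((10−6)/6)² = 0.444
te_B = (1 + 4·2 + 15)/6 = 24/6 = 4; σ²_B = ((15−1)/6)² = 5.444
te_C = (5 + 4·8 + 17)/6 = 54/6 = 9; σ²_C = ((17−5)/6)² = 4.000
te_D = (3 + 4·5 + 13)/6 = 36/6 = 6; σ²_D = ((13−3)/6)² = 2.778
te_E = (8 + 4·12 + 16)/6 = 72/6 = 12; σ²_E = ((16−8)/6)² = 1.778
te_F = (9 + 4·10 + 17)/6 = 66/6 = 11; σ²_F = ((17−9)/6)² = 1.778
te_G = (7 + 4·13 + 19)/6 = 78/6 = 13; σ²_G = ((19−7)/6)² = 4.000
te_H = (8 + 4·14 + 20)/6 = 84/6 = 14; σ²_H = ((20−8)/6)² = 4.000

Forward pass:
ES_A = 0; EF_A = 8
ES_B = 0; EF_B = 4
ES_C = 0; EF_C = 9
ES_D = 9; EF_D = 9+6 = 15
ES_E = 4; EF_E = 4+12 = 16
ES_F = 4; EF_F = 4+11 = 15
ES_G = max(EF_B=4, EF_D=15) = 15; EF_G = 15+13 = 28
ES_H = max(EF_A=8, EF_B=4, EF_E=16, EF_F=15, EF_G=28) = 28; EF_H = 28+14 = 42
Expected project duration μ = 42 hours. Critical path: C → D → G → H.

Variance along critical path = 4.000 + 2.778 + 4.000 + 4.000 = 14.778
σ = √14.778 = 3.844 hours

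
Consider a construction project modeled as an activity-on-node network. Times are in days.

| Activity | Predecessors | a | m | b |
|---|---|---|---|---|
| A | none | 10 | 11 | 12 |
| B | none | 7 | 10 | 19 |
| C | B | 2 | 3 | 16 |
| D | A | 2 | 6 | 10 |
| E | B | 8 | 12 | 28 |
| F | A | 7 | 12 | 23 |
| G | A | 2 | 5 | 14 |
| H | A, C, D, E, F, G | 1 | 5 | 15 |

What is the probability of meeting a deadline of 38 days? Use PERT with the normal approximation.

0.939

te_A = (10 + 4·11 + 12)/6 = 66/6 = 11; σ²_A = ((12−10)/6)² = 0.111
te_B = (7 + 4·10 + 19)/6 = 66/6 = 11; σ²_B = ((19−7)/6)² = 4.000
te_C = (2 + 4·3 + 16)/6 = 30/6 = 5; σ²_C = ((16−2)/6)² = 5.444
te_D = (2 + 4·6 + 10)/6 = 36/6 = 6; σ²_D = ((10−2)/6)² = 1.778
te_E = (8 + 4·12 + 28)/6 = 84/6 = 14; σ²_E = ((28−8)/6)² = 11.111
te_F = (7 + 4·12 + 23)/6 = 78/6 = 13; σ²_F = ((23−7)/6)² = 7.111
te_G = (2 + 4·5 + 14)/6 = 36/6 = 6; σ²_G = ((14−2)/6)² = 4.000
te_H = (1 + 4·5 + 15)/6 = 36/6 = 6; σ²_H = ((15−1)/6)² = 5.444

Forward pass:
ES_A = 0; EF_A = 11
ES_B = 0; EF_B = 11
ES_C = 11; EF_C = 11+5 = 16
ES_D = 11; EF_D = 11+6 = 17
ES_E = 11; EF_E = 11+14 = 25
ES_F = 11; EF_F = 11+13 = 24
ES_G = 11; EF_G = 11+6 = 17
ES_H = max(EF_A=11, EF_C=16, EF_D=17, EF_E=25, EF_F=24, EF_G=17) = 25; EF_H = 25+6 = 31
Expected project duration μ = 31 days. Critical path: B → E → H.

Variance along critical path = 4.000 + 11.111 + 5.444 = 20.556; σ = √20.556 = 4.534 days.
Z = (38 − 31) / 4.534 = 1.544
P(T ≤ 38) = Φ(1.544) ≈ 0.939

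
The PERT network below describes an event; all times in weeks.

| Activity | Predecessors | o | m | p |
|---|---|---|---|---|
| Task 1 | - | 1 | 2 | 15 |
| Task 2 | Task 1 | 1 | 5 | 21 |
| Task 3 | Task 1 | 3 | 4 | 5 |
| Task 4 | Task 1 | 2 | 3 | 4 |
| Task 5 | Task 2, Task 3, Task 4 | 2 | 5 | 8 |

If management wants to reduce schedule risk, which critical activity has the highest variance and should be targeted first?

te_Task 1 = (1 + 4·2 + 15)/6 = 24/6 = 4; σ²_Task 1 = ((15−1)/6)² = 5.444
te_Task 2 = (1 + 4·5 + 21)/6 = 42/6 = 7; σ²_Task 2 = ((21−1)/6)² = 11.111
te_Task 3 = (3 + 4·4 + 5)/6 = 24/6 = 4; σ²_Task 3 = ((5−3)/6)² = 0.111
te_Task 4 = (2 + 4·3 + 4)/6 = 18/6 = 3; σ²_Task 4 = ((4−2)/6)² = 0.111
te_Task 5 = (2 + 4·5 + 8)/6 = 30/6 = 5; σ²_Task 5 = ((8−2)/6)² = 1.000

Forward pass:
ES_Task 1 = 0; EF_Task 1 = 4
ES_Task 2 = 4; EF_Task 2 = 4+7 = 11
ES_Task 3 = 4; EF_Task 3 = 4+4 = 8
ES_Task 4 = 4; EF_Task 4 = 4+3 = 7
ES_Task 5 = max(EF_Task 2=11, EF_Task 3=8, EF_Task 4=7) = 11; EF_Task 5 = 11+5 = 16
Expected project duration μ = 16 weeks. Critical path: Task 1 → Task 2 → Task 5.

Variances on critical path: σ²_Task 1=5.444, σ²_Task 2=11.111, σ²_Task 5=1.000.
Largest is σ²_Task 2 = 11.111.

Task 2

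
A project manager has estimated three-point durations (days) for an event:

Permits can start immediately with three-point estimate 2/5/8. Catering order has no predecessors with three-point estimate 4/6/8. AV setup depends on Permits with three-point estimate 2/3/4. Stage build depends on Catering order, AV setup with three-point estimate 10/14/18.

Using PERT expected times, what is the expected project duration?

te_Permits = (2 + 4·5 + 8)/6 = 30/6 = 5
te_Catering order = (4 + 4·6 + 8)/6 = 36/6 = 6
te_AV setup = (2 + 4·3 + 4)/6 = 18/6 = 3
te_Stage build = (10 + 4·14 + 18)/6 = 84/6 = 14

Forward pass:
ES_Permits = 0; EF_Permits = 5
ES_Catering order = 0; EF_Catering order = 6
ES_AV setup = 5; EF_AV setup = 5+3 = 8
ES_Stage build = max(EF_Catering order=6, EF_AV setup=8) = 8; EF_Stage build = 8+14 = 22
Expected project duration μ = 22 days. Critical path: Permits → AV setup → Stage build.

22 days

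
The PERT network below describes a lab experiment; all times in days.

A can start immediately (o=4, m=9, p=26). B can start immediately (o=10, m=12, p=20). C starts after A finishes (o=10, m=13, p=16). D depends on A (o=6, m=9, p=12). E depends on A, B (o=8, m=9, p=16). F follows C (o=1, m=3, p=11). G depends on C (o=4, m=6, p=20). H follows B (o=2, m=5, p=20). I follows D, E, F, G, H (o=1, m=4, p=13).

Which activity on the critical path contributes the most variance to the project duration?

te_A = (4 + 4·9 + 26)/6 = 66/6 = 11; σ²_A = ((26−4)/6)² = 13.444
te_B = (10 + 4·12 + 20)/6 = 78/6 = 13; σ²_B = ((20−10)/6)² = 2.778
te_C = (10 + 4·13 + 16)/6 = 78/6 = 13; σ²_C = ((16−10)/6)² = 1.000
te_D = (6 + 4·9 + 12)/6 = 54/6 = 9; σ²_D = ((12−6)/6)² = 1.000
te_E = (8 + 4·9 + 16)/6 = 60/6 = 10; σ²_E = ((16−8)/6)² = 1.778
te_F = (1 + 4·3 + 11)/6 = 24/6 = 4; σ²_F = ((11−1)/6)² = 2.778
te_G = (4 + 4·6 + 20)/6 = 48/6 = 8; σ²_G = ((20−4)/6)² = 7.111
te_H = (2 + 4·5 + 20)/6 = 42/6 = 7; σ²_H = ((20−2)/6)² = 9.000
te_I = (1 + 4·4 + 13)/6 = 30/6 = 5; σ²_I = ((13−1)/6)² = 4.000

Forward pass:
ES_A = 0; EF_A = 11
ES_B = 0; EF_B = 13
ES_C = 11; EF_C = 11+13 = 24
ES_D = 11; EF_D = 11+9 = 20
ES_E = max(EF_A=11, EF_B=13) = 13; EF_E = 13+10 = 23
ES_F = 24; EF_F = 24+4 = 28
ES_G = 24; EF_G = 24+8 = 32
ES_H = 13; EF_H = 13+7 = 20
ES_I = max(EF_D=20, EF_E=23, EF_F=28, EF_G=32, EF_H=20) = 32; EF_I = 32+5 = 37
Expected project duration μ = 37 days. Critical path: A → C → G → I.

Variances on critical path: σ²_A=13.444, σ²_C=1.000, σ²_G=7.111, σ²_I=4.000.
Largest is σ²_A = 13.444.

A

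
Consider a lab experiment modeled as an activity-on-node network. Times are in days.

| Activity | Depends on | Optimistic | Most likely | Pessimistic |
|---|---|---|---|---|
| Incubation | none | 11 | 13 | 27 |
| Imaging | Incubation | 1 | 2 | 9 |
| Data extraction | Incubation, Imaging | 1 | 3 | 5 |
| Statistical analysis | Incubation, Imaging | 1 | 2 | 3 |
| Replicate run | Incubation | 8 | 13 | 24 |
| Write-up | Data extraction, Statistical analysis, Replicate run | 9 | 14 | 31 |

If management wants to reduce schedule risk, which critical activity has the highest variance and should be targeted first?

te_Incubation = (11 + 4·13 + 27)/6 = 90/6 = 15; σ²_Incubation = ((27−11)/6)² = 7.111
te_Imaging = (1 + 4·2 + 9)/6 = 18/6 = 3; σ²_Imaging = ((9−1)/6)² = 1.778
te_Data extraction = (1 + 4·3 + 5)/6 = 18/6 = 3; σ²_Data extraction = ((5−1)/6)² = 0.444
te_Statistical analysis = (1 + 4·2 + 3)/6 = 12/6 = 2; σ²_Statistical analysis = ((3−1)/6)² = 0.111
te_Replicate run = (8 + 4·13 + 24)/6 = 84/6 = 14; σ²_Replicate run = ((24−8)/6)² = 7.111
te_Write-up = (9 + 4·14 + 31)/6 = 96/6 = 16; σ²_Write-up = ((31−9)/6)² = 13.444

Forward pass:
ES_Incubation = 0; EF_Incubation = 15
ES_Imaging = 15; EF_Imaging = 15+3 = 18
ES_Data extraction = max(EF_Incubation=15, EF_Imaging=18) = 18; EF_Data extraction = 18+3 = 21
ES_Statistical analysis = max(EF_Incubation=15, EF_Imaging=18) = 18; EF_Statistical analysis = 18+2 = 20
ES_Replicate run = 15; EF_Replicate run = 15+14 = 29
ES_Write-up = max(EF_Data extraction=21, EF_Statistical analysis=20, EF_Replicate run=29) = 29; EF_Write-up = 29+16 = 45
Expected project duration μ = 45 days. Critical path: Incubation → Replicate run → Write-up.

Variances on critical path: σ²_Incubation=7.111, σ²_Replicate run=7.111, σ²_Write-up=13.444.
Largest is σ²_Write-up = 13.444.

Write-up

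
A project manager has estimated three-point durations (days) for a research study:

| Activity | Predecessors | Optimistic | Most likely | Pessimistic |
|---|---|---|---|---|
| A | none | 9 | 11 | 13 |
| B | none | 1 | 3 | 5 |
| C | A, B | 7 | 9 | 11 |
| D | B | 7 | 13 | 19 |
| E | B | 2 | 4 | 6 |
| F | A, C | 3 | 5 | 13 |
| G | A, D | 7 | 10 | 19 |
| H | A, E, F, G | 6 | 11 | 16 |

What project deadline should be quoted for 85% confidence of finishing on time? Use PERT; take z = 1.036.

41.5 days

te_A = (9 + 4·11 + 13)/6 = 66/6 = 11; σ²_A = ((13−9)/6)² = 0.444
te_B = (1 + 4·3 + 5)/6 = 18/6 = 3; σ²_B = ((5−1)/6)² = 0.444
te_C = (7 + 4·9 + 11)/6 = 54/6 = 9; σ²_C = ((11−7)/6)² = 0.444
te_D = (7 + 4·13 + 19)/6 = 78/6 = 13; σ²_D = ((19−7)/6)² = 4.000
te_E = (2 + 4·4 + 6)/6 = 24/6 = 4; σ²_E = ((6−2)/6)² = 0.444
te_F = (3 + 4·5 + 13)/6 = 36/6 = 6; σ²_F = ((13−3)/6)² = 2.778
te_G = (7 + 4·10 + 19)/6 = 66/6 = 11; σ²_G = ((19−7)/6)² = 4.000
te_H = (6 + 4·11 + 16)/6 = 66/6 = 11; σ²_H = ((16−6)/6)² = 2.778

Forward pass:
ES_A = 0; EF_A = 11
ES_B = 0; EF_B = 3
ES_C = max(EF_A=11, EF_B=3) = 11; EF_C = 11+9 = 20
ES_D = 3; EF_D = 3+13 = 16
ES_E = 3; EF_E = 3+4 = 7
ES_F = max(EF_A=11, EF_C=20) = 20; EF_F = 20+6 = 26
ES_G = max(EF_A=11, EF_D=16) = 16; EF_G = 16+11 = 27
ES_H = max(EF_A=11, EF_E=7, EF_F=26, EF_G=27) = 27; EF_H = 27+11 = 38
Expected project duration μ = 38 days. Critical path: B → D → G → H.

Variance along critical path = 0.444 + 4.000 + 4.000 + 2.778 = 11.222; σ = 3.350 days.
D = μ + z·σ = 38 + 1.036·3.350 = 41.5 days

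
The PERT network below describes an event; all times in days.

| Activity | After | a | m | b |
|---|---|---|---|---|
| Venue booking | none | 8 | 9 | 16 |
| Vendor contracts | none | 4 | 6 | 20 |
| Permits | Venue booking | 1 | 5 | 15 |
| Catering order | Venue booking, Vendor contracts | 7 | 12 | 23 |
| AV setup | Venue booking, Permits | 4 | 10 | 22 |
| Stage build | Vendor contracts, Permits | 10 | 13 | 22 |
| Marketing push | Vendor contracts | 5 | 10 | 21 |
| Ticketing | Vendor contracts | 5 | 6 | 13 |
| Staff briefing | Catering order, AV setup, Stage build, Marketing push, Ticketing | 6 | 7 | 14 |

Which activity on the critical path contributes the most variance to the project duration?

te_Venue booking = (8 + 4·9 + 16)/6 = 60/6 = 10; σ²_Venue booking = ((16−8)/6)² = 1.778
te_Vendor contracts = (4 + 4·6 + 20)/6 = 48/6 = 8; σ²_Vendor contracts = ((20−4)/6)² = 7.111
te_Permits = (1 + 4·5 + 15)/6 = 36/6 = 6; σ²_Permits = ((15−1)/6)² = 5.444
te_Catering order = (7 + 4·12 + 23)/6 = 78/6 = 13; σ²_Catering order = ((23−7)/6)² = 7.111
te_AV setup = (4 + 4·10 + 22)/6 = 66/6 = 11; σ²_AV setup = ((22−4)/6)² = 9.000
te_Stage build = (10 + 4·13 + 22)/6 = 84/6 = 14; σ²_Stage build = ((22−10)/6)² = 4.000
te_Marketing push = (5 + 4·10 + 21)/6 = 66/6 = 11; σ²_Marketing push = ((21−5)/6)² = 7.111
te_Ticketing = (5 + 4·6 + 13)/6 = 42/6 = 7; σ²_Ticketing = ((13−5)/6)² = 1.778
te_Staff briefing = (6 + 4·7 + 14)/6 = 48/6 = 8; σ²_Staff briefing = ((14−6)/6)² = 1.778

Forward pass:
ES_Venue booking = 0; EF_Venue booking = 10
ES_Vendor contracts = 0; EF_Vendor contracts = 8
ES_Permits = 10; EF_Permits = 10+6 = 16
ES_Catering order = max(EF_Venue booking=10, EF_Vendor contracts=8) = 10; EF_Catering order = 10+13 = 23
ES_AV setup = max(EF_Venue booking=10, EF_Permits=16) = 16; EF_AV setup = 16+11 = 27
ES_Stage build = max(EF_Vendor contracts=8, EF_Permits=16) = 16; EF_Stage build = 16+14 = 30
ES_Marketing push = 8; EF_Marketing push = 8+11 = 19
ES_Ticketing = 8; EF_Ticketing = 8+7 = 15
ES_Staff briefing = max(EF_Catering order=23, EF_AV setup=27, EF_Stage build=30, EF_Marketing push=19, EF_Ticketing=15) = 30; EF_Staff briefing = 30+8 = 38
Expected project duration μ = 38 days. Critical path: Venue booking → Permits → Stage build → Staff briefing.

Variances on critical path: σ²_Venue booking=1.778, σ²_Permits=5.444, σ²_Stage build=4.000, σ²_Staff briefing=1.778.
Largest is σ²_Permits = 5.444.

Permits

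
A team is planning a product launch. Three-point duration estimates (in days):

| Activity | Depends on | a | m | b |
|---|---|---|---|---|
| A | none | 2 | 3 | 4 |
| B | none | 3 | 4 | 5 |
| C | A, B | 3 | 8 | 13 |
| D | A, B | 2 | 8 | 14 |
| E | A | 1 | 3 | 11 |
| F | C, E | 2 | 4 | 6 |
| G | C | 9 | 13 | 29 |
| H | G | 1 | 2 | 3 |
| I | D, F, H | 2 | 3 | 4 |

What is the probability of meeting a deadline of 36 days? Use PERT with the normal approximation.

te_A = (2 + 4·3 + 4)/6 = 18/6 = 3; σ²_A = ((4−2)/6)² = 0.111
te_B = (3 + 4·4 + 5)/6 = 24/6 = 4; σ²_B = ((5−3)/6)² = 0.111
te_C = (3 + 4·8 + 13)/6 = 48/6 = 8; σ²_C = ((13−3)/6)² = 2.778
te_D = (2 + 4·8 + 14)/6 = 48/6 = 8; σ²_D = ((14−2)/6)² = 4.000
te_E = (1 + 4·3 + 11)/6 = 24/6 = 4; σ²_E = ((11−1)/6)² = 2.778
te_F = (2 + 4·4 + 6)/6 = 24/6 = 4; σ²_F = ((6−2)/6)² = 0.444
te_G = (9 + 4·13 + 29)/6 = 90/6 = 15; σ²_G = ((29−9)/6)² = 11.111
te_H = (1 + 4·2 + 3)/6 = 12/6 = 2; σ²_H = ((3−1)/6)² = 0.111
te_I = (2 + 4·3 + 4)/6 = 18/6 = 3; σ²_I = ((4−2)/6)² = 0.111

Forward pass:
ES_A = 0; EF_A = 3
ES_B = 0; EF_B = 4
ES_C = max(EF_A=3, EF_B=4) = 4; EF_C = 4+8 = 12
ES_D = max(EF_A=3, EF_B=4) = 4; EF_D = 4+8 = 12
ES_E = 3; EF_E = 3+4 = 7
ES_F = max(EF_C=12, EF_E=7) = 12; EF_F = 12+4 = 16
ES_G = 12; EF_G = 12+15 = 27
ES_H = 27; EF_H = 27+2 = 29
ES_I = max(EF_D=12, EF_F=16, EF_H=29) = 29; EF_I = 29+3 = 32
Expected project duration μ = 32 days. Critical path: B → C → G → H → I.

Variance along critical path = 0.111 + 2.778 + 11.111 + 0.111 + 0.111 = 14.222; σ = √14.222 = 3.771 days.
Z = (36 − 32) / 3.771 = 1.061
P(T ≤ 36) = Φ(1.061) ≈ 0.856

0.856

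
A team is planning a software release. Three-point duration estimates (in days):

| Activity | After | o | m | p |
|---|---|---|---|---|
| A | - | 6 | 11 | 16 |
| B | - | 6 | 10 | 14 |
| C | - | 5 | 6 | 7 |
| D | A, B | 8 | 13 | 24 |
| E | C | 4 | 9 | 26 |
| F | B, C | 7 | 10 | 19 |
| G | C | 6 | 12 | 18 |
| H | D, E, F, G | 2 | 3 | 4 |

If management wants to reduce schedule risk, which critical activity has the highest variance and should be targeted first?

D

te_A = (6 + 4·11 + 16)/6 = 66/6 = 11; σ²_A = ((16−6)/6)² = 2.778
te_B = (6 + 4·10 + 14)/6 = 60/6 = 10; σ²_B = ((14−6)/6)² = 1.778
te_C = (5 + 4·6 + 7)/6 = 36/6 = 6; σ²_C = ((7−5)/6)² = 0.111
te_D = (8 + 4·13 + 24)/6 = 84/6 = 14; σ²_D = ((24−8)/6)² = 7.111
te_E = (4 + 4·9 + 26)/6 = 66/6 = 11; σ²_E = ((26−4)/6)² = 13.444
te_F = (7 + 4·10 + 19)/6 = 66/6 = 11; σ²_F = ((19−7)/6)² = 4.000
te_G = (6 + 4·12 + 18)/6 = 72/6 = 12; σ²_G = ((18−6)/6)² = 4.000
te_H = (2 + 4·3 + 4)/6 = 18/6 = 3; σ²_H = ((4−2)/6)² = 0.111

Forward pass:
ES_A = 0; EF_A = 11
ES_B = 0; EF_B = 10
ES_C = 0; EF_C = 6
ES_D = max(EF_A=11, EF_B=10) = 11; EF_D = 11+14 = 25
ES_E = 6; EF_E = 6+11 = 17
ES_F = max(EF_B=10, EF_C=6) = 10; EF_F = 10+11 = 21
ES_G = 6; EF_G = 6+12 = 18
ES_H = max(EF_D=25, EF_E=17, EF_F=21, EF_G=18) = 25; EF_H = 25+3 = 28
Expected project duration μ = 28 days. Critical path: A → D → H.

Variances on critical path: σ²_A=2.778, σ²_D=7.111, σ²_H=0.111.
Largest is σ²_D = 7.111.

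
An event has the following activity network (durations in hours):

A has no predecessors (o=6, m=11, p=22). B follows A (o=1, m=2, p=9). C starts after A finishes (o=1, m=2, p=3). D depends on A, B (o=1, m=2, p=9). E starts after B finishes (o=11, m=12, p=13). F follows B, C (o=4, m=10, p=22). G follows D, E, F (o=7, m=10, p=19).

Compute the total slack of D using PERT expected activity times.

te_A = (6 + 4·11 + 22)/6 = 72/6 = 12
te_B = (1 + 4·2 + 9)/6 = 18/6 = 3
te_C = (1 + 4·2 + 3)/6 = 12/6 = 2
te_D = (1 + 4·2 + 9)/6 = 18/6 = 3
te_E = (11 + 4·12 + 13)/6 = 72/6 = 12
te_F = (4 + 4·10 + 22)/6 = 66/6 = 11
te_G = (7 + 4·10 + 19)/6 = 66/6 = 11

Forward pass:
ES_A = 0; EF_A = 12
ES_B = 12; EF_B = 12+3 = 15
ES_C = 12; EF_C = 12+2 = 14
ES_D = max(EF_A=12, EF_B=15) = 15; EF_D = 15+3 = 18
ES_E = 15; EF_E = 15+12 = 27
ES_F = max(EF_B=15, EF_C=14) = 15; EF_F = 15+11 = 26
ES_G = max(EF_D=18, EF_E=27, EF_F=26) = 27; EF_G = 27+11 = 38
Expected project duration μ = 38 hours. Critical path: A → B → E → G.

Backward pass:
LF_G = 38; LS_G = 38−11 = 27
LF_F = LS_G = 27; LS_F = 27−11 = 16
LF_E = LS_G = 27; LS_E = 27−12 = 15
LF_D = LS_G = 27; LS_D = 27−3 = 24
LF_C = LS_F = 16; LS_C = 16−2 = 14
LF_B = min(LS_D=24, LS_E=15, LS_F=16) = 15; LS_B = 15−3 = 12
LF_A = min(LS_B=12, LS_C=14, LS_D=24) = 12; LS_A = 12−12 = 0
Slack_D = LS_D − ES_D = 24 − 15 = 9

9 hours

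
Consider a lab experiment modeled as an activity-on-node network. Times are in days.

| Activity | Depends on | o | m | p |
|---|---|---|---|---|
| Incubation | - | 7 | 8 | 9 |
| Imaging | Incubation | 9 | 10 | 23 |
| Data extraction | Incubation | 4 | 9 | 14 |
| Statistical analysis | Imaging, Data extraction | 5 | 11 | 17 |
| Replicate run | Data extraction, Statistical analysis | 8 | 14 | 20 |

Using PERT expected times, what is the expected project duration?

te_Incubation = (7 + 4·8 + 9)/6 = 48/6 = 8
te_Imaging = (9 + 4·10 + 23)/6 = 72/6 = 12
te_Data extraction = (4 + 4·9 + 14)/6 = 54/6 = 9
te_Statistical analysis = (5 + 4·11 + 17)/6 = 66/6 = 11
te_Replicate run = (8 + 4·14 + 20)/6 = 84/6 = 14

Forward pass:
ES_Incubation = 0; EF_Incubation = 8
ES_Imaging = 8; EF_Imaging = 8+12 = 20
ES_Data extraction = 8; EF_Data extraction = 8+9 = 17
ES_Statistical analysis = max(EF_Imaging=20, EF_Data extraction=17) = 20; EF_Statistical analysis = 20+11 = 31
ES_Replicate run = max(EF_Data extraction=17, EF_Statistical analysis=31) = 31; EF_Replicate run = 31+14 = 45
Expected project duration μ = 45 days. Critical path: Incubation → Imaging → Statistical analysis → Replicate run.

45 days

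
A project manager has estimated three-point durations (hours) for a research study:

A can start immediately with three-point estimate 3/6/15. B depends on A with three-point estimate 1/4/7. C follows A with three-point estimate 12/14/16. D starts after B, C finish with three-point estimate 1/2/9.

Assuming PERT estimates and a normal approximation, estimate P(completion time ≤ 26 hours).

te_A = (3 + 4·6 + 15)/6 = 42/6 = 7; σ²_A = ((15−3)/6)² = 4.000
te_B = (1 + 4·4 + 7)/6 = 24/6 = 4; σ²_B = ((7−1)/6)² = 1.000
te_C = (12 + 4·14 + 16)/6 = 84/6 = 14; σ²_C = ((16−12)/6)² = 0.444
te_D = (1 + 4·2 + 9)/6 = 18/6 = 3; σ²_D = ((9−1)/6)² = 1.778

Forward pass:
ES_A = 0; EF_A = 7
ES_B = 7; EF_B = 7+4 = 11
ES_C = 7; EF_C = 7+14 = 21
ES_D = max(EF_B=11, EF_C=21) = 21; EF_D = 21+3 = 24
Expected project duration μ = 24 hours. Critical path: A → C → D.

Variance along critical path = 4.000 + 0.444 + 1.778 = 6.222; σ = √6.222 = 2.494 hours.
Z = (26 − 24) / 2.494 = 0.802
P(T ≤ 26) = Φ(0.802) ≈ 0.789

0.789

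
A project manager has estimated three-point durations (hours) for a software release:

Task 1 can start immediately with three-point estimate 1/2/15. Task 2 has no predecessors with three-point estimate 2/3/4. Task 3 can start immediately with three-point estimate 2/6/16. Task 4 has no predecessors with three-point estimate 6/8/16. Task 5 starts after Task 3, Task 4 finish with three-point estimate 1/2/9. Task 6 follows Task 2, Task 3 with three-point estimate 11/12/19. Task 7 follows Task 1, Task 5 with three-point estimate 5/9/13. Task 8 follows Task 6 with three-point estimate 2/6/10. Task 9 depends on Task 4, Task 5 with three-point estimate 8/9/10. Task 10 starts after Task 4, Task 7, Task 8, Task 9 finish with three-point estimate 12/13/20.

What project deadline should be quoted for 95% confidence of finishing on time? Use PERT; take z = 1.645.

te_Task 1 = (1 + 4·2 + 15)/6 = 24/6 = 4; σ²_Task 1 = ((15−1)/6)² = 5.444
te_Task 2 = (2 + 4·3 + 4)/6 = 18/6 = 3; σ²_Task 2 = ((4−2)/6)² = 0.111
te_Task 3 = (2 + 4·6 + 16)/6 = 42/6 = 7; σ²_Task 3 = ((16−2)/6)² = 5.444
te_Task 4 = (6 + 4·8 + 16)/6 = 54/6 = 9; σ²_Task 4 = ((16−6)/6)² = 2.778
te_Task 5 = (1 + 4·2 + 9)/6 = 18/6 = 3; σ²_Task 5 = ((9−1)/6)² = 1.778
te_Task 6 = (11 + 4·12 + 19)/6 = 78/6 = 13; σ²_Task 6 = ((19−11)/6)² = 1.778
te_Task 7 = (5 + 4·9 + 13)/6 = 54/6 = 9; σ²_Task 7 = ((13−5)/6)² = 1.778
te_Task 8 = (2 + 4·6 + 10)/6 = 36/6 = 6; σ²_Task 8 = ((10−2)/6)² = 1.778
te_Task 9 = (8 + 4·9 + 10)/6 = 54/6 = 9; σ²_Task 9 = ((10−8)/6)² = 0.111
te_Task 10 = (12 + 4·13 + 20)/6 = 84/6 = 14; σ²_Task 10 = ((20−12)/6)² = 1.778

Forward pass:
ES_Task 1 = 0; EF_Task 1 = 4
ES_Task 2 = 0; EF_Task 2 = 3
ES_Task 3 = 0; EF_Task 3 = 7
ES_Task 4 = 0; EF_Task 4 = 9
ES_Task 5 = max(EF_Task 3=7, EF_Task 4=9) = 9; EF_Task 5 = 9+3 = 12
ES_Task 6 = max(EF_Task 2=3, EF_Task 3=7) = 7; EF_Task 6 = 7+13 = 20
ES_Task 7 = max(EF_Task 1=4, EF_Task 5=12) = 12; EF_Task 7 = 12+9 = 21
ES_Task 8 = 20; EF_Task 8 = 20+6 = 26
ES_Task 9 = max(EF_Task 4=9, EF_Task 5=12) = 12; EF_Task 9 = 12+9 = 21
ES_Task 10 = max(EF_Task 4=9, EF_Task 7=21, EF_Task 8=26, EF_Task 9=21) = 26; EF_Task 10 = 26+14 = 40
Expected project duration μ = 40 hours. Critical path: Task 3 → Task 6 → Task 8 → Task 10.

Variance along critical path = 5.444 + 1.778 + 1.778 + 1.778 = 10.778; σ = 3.283 hours.
D = μ + z·σ = 40 + 1.645·3.283 = 45.4 hours

45.4 hours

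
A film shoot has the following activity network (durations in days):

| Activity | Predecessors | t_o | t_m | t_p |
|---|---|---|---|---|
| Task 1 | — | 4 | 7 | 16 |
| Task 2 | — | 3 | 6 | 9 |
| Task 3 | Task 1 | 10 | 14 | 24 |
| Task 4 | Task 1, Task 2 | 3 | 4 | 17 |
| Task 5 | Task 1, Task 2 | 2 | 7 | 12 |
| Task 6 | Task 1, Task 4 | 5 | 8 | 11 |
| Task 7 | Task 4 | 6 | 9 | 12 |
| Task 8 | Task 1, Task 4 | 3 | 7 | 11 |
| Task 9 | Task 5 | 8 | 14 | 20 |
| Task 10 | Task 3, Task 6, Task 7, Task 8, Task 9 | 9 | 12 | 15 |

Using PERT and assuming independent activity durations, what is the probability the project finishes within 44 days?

te_Task 1 = (4 + 4·7 + 16)/6 = 48/6 = 8; σ²_Task 1 = ((16−4)/6)² = 4.000
te_Task 2 = (3 + 4·6 + 9)/6 = 36/6 = 6; σ²_Task 2 = ((9−3)/6)² = 1.000
te_Task 3 = (10 + 4·14 + 24)/6 = 90/6 = 15; σ²_Task 3 = ((24−10)/6)² = 5.444
te_Task 4 = (3 + 4·4 + 17)/6 = 36/6 = 6; σ²_Task 4 = ((17−3)/6)² = 5.444
te_Task 5 = (2 + 4·7 + 12)/6 = 42/6 = 7; σ²_Task 5 = ((12−2)/6)² = 2.778
te_Task 6 = (5 + 4·8 + 11)/6 = 48/6 = 8; σ²_Task 6 = ((11−5)/6)² = 1.000
te_Task 7 = (6 + 4·9 + 12)/6 = 54/6 = 9; σ²_Task 7 = ((12−6)/6)² = 1.000
te_Task 8 = (3 + 4·7 + 11)/6 = 42/6 = 7; σ²_Task 8 = ((11−3)/6)² = 1.778
te_Task 9 = (8 + 4·14 + 20)/6 = 84/6 = 14; σ²_Task 9 = ((20−8)/6)² = 4.000
te_Task 10 = (9 + 4·12 + 15)/6 = 72/6 = 12; σ²_Task 10 = ((15−9)/6)² = 1.000

Forward pass:
ES_Task 1 = 0; EF_Task 1 = 8
ES_Task 2 = 0; EF_Task 2 = 6
ES_Task 3 = 8; EF_Task 3 = 8+15 = 23
ES_Task 4 = max(EF_Task 1=8, EF_Task 2=6) = 8; EF_Task 4 = 8+6 = 14
ES_Task 5 = max(EF_Task 1=8, EF_Task 2=6) = 8; EF_Task 5 = 8+7 = 15
ES_Task 6 = max(EF_Task 1=8, EF_Task 4=14) = 14; EF_Task 6 = 14+8 = 22
ES_Task 7 = 14; EF_Task 7 = 14+9 = 23
ES_Task 8 = max(EF_Task 1=8, EF_Task 4=14) = 14; EF_Task 8 = 14+7 = 21
ES_Task 9 = 15; EF_Task 9 = 15+14 = 29
ES_Task 10 = max(EF_Task 3=23, EF_Task 6=22, EF_Task 7=23, EF_Task 8=21, EF_Task 9=29) = 29; EF_Task 10 = 29+12 = 41
Expected project duration μ = 41 days. Critical path: Task 1 → Task 5 → Task 9 → Task 10.

Variance along critical path = 4.000 + 2.778 + 4.000 + 1.000 = 11.778; σ = √11.778 = 3.432 days.
Z = (44 − 41) / 3.432 = 0.874
P(T ≤ 44) = Φ(0.874) ≈ 0.809

0.809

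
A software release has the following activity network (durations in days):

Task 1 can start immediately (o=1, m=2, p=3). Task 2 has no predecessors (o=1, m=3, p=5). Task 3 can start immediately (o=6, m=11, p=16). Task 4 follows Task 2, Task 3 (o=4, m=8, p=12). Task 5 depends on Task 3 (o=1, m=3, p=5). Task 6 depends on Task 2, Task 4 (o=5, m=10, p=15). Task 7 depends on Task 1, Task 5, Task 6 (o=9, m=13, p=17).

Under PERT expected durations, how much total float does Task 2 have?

te_Task 1 = (1 + 4·2 + 3)/6 = 12/6 = 2
te_Task 2 = (1 + 4·3 + 5)/6 = 18/6 = 3
te_Task 3 = (6 + 4·11 + 16)/6 = 66/6 = 11
te_Task 4 = (4 + 4·8 + 12)/6 = 48/6 = 8
te_Task 5 = (1 + 4·3 + 5)/6 = 18/6 = 3
te_Task 6 = (5 + 4·10 + 15)/6 = 60/6 = 10
te_Task 7 = (9 + 4·13 + 17)/6 = 78/6 = 13

Forward pass:
ES_Task 1 = 0; EF_Task 1 = 2
ES_Task 2 = 0; EF_Task 2 = 3
ES_Task 3 = 0; EF_Task 3 = 11
ES_Task 4 = max(EF_Task 2=3, EF_Task 3=11) = 11; EF_Task 4 = 11+8 = 19
ES_Task 5 = 11; EF_Task 5 = 11+3 = 14
ES_Task 6 = max(EF_Task 2=3, EF_Task 4=19) = 19; EF_Task 6 = 19+10 = 29
ES_Task 7 = max(EF_Task 1=2, EF_Task 5=14, EF_Task 6=29) = 29; EF_Task 7 = 29+13 = 42
Expected project duration μ = 42 days. Critical path: Task 3 → Task 4 → Task 6 → Task 7.

Backward pass:
LF_Task 7 = 42; LS_Task 7 = 42−13 = 29
LF_Task 6 = LS_Task 7 = 29; LS_Task 6 = 29−10 = 19
LF_Task 5 = LS_Task 7 = 29; LS_Task 5 = 29−3 = 26
LF_Task 4 = LS_Task 6 = 19; LS_Task 4 = 19−8 = 11
LF_Task 3 = min(LS_Task 4=11, LS_Task 5=26) = 11; LS_Task 3 = 11−11 = 0
LF_Task 2 = min(LS_Task 4=11, LS_Task 6=19) = 11; LS_Task 2 = 11−3 = 8
LF_Task 1 = LS_Task 7 = 29; LS_Task 1 = 29−2 = 27
Slack_Task 2 = LS_Task 2 − ES_Task 2 = 8 − 0 = 8

8 days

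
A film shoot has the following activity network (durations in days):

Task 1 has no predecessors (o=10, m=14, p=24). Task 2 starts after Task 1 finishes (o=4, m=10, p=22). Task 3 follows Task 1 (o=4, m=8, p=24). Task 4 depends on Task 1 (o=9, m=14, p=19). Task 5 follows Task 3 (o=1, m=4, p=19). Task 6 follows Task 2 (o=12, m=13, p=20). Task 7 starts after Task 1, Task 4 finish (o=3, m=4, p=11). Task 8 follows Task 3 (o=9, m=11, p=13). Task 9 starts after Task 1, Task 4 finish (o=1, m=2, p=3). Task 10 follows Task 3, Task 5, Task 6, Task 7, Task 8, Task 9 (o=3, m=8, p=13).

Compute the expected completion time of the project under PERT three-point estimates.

te_Task 1 = (10 + 4·14 + 24)/6 = 90/6 = 15
te_Task 2 = (4 + 4·10 + 22)/6 = 66/6 = 11
te_Task 3 = (4 + 4·8 + 24)/6 = 60/6 = 10
te_Task 4 = (9 + 4·14 + 19)/6 = 84/6 = 14
te_Task 5 = (1 + 4·4 + 19)/6 = 36/6 = 6
te_Task 6 = (12 + 4·13 + 20)/6 = 84/6 = 14
te_Task 7 = (3 + 4·4 + 11)/6 = 30/6 = 5
te_Task 8 = (9 + 4·11 + 13)/6 = 66/6 = 11
te_Task 9 = (1 + 4·2 + 3)/6 = 12/6 = 2
te_Task 10 = (3 + 4·8 + 13)/6 = 48/6 = 8

Forward pass:
ES_Task 1 = 0; EF_Task 1 = 15
ES_Task 2 = 15; EF_Task 2 = 15+11 = 26
ES_Task 3 = 15; EF_Task 3 = 15+10 = 25
ES_Task 4 = 15; EF_Task 4 = 15+14 = 29
ES_Task 5 = 25; EF_Task 5 = 25+6 = 31
ES_Task 6 = 26; EF_Task 6 = 26+14 = 40
ES_Task 7 = max(EF_Task 1=15, EF_Task 4=29) = 29; EF_Task 7 = 29+5 = 34
ES_Task 8 = 25; EF_Task 8 = 25+11 = 36
ES_Task 9 = max(EF_Task 1=15, EF_Task 4=29) = 29; EF_Task 9 = 29+2 = 31
ES_Task 10 = max(EF_Task 3=25, EF_Task 5=31, EF_Task 6=40, EF_Task 7=34, EF_Task 8=36, EF_Task 9=31) = 40; EF_Task 10 = 40+8 = 48
Expected project duration μ = 48 days. Critical path: Task 1 → Task 2 → Task 6 → Task 10.

48 days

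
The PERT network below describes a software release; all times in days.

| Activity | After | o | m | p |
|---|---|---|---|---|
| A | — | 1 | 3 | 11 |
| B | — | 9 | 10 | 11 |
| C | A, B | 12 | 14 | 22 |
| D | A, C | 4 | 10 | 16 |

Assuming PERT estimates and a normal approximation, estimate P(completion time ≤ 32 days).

te_A = (1 + 4·3 + 11)/6 = 24/6 = 4; σ²_A = ((11−1)/6)² = 2.778
te_B = (9 + 4·10 + 11)/6 = 60/6 = 10; σ²_B = ((11−9)/6)² = 0.111
te_C = (12 + 4·14 + 22)/6 = 90/6 = 15; σ²_C = ((22−12)/6)² = 2.778
te_D = (4 + 4·10 + 16)/6 = 60/6 = 10; σ²_D = ((16−4)/6)² = 4.000

Forward pass:
ES_A = 0; EF_A = 4
ES_B = 0; EF_B = 10
ES_C = max(EF_A=4, EF_B=10) = 10; EF_C = 10+15 = 25
ES_D = max(EF_A=4, EF_C=25) = 25; EF_D = 25+10 = 35
Expected project duration μ = 35 days. Critical path: B → C → D.

Variance along critical path = 0.111 + 2.778 + 4.000 = 6.889; σ = √6.889 = 2.625 days.
Z = (32 − 35) / 2.625 = -1.143
P(T ≤ 32) = Φ(-1.143) ≈ 0.127

0.127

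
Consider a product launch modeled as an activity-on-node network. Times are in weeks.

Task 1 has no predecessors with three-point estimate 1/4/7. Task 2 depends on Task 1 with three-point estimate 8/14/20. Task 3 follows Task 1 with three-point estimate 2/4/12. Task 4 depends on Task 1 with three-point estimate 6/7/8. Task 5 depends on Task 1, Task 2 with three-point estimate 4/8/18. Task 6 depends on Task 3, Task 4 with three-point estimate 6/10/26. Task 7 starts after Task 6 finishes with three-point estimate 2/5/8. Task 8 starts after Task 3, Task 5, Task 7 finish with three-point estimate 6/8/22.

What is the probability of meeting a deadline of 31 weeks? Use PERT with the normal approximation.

0.060

te_Task 1 = (1 + 4·4 + 7)/6 = 24/6 = 4; σ²_Task 1 = ((7−1)/6)² = 1.000
te_Task 2 = (8 + 4·14 + 20)/6 = 84/6 = 14; σ²_Task 2 = ((20−8)/6)² = 4.000
te_Task 3 = (2 + 4·4 + 12)/6 = 30/6 = 5; σ²_Task 3 = ((12−2)/6)² = 2.778
te_Task 4 = (6 + 4·7 + 8)/6 = 42/6 = 7; σ²_Task 4 = ((8−6)/6)² = 0.111
te_Task 5 = (4 + 4·8 + 18)/6 = 54/6 = 9; σ²_Task 5 = ((18−4)/6)² = 5.444
te_Task 6 = (6 + 4·10 + 26)/6 = 72/6 = 12; σ²_Task 6 = ((26−6)/6)² = 11.111
te_Task 7 = (2 + 4·5 + 8)/6 = 30/6 = 5; σ²_Task 7 = ((8−2)/6)² = 1.000
te_Task 8 = (6 + 4·8 + 22)/6 = 60/6 = 10; σ²_Task 8 = ((22−6)/6)² = 7.111

Forward pass:
ES_Task 1 = 0; EF_Task 1 = 4
ES_Task 2 = 4; EF_Task 2 = 4+14 = 18
ES_Task 3 = 4; EF_Task 3 = 4+5 = 9
ES_Task 4 = 4; EF_Task 4 = 4+7 = 11
ES_Task 5 = max(EF_Task 1=4, EF_Task 2=18) = 18; EF_Task 5 = 18+9 = 27
ES_Task 6 = max(EF_Task 3=9, EF_Task 4=11) = 11; EF_Task 6 = 11+12 = 23
ES_Task 7 = 23; EF_Task 7 = 23+5 = 28
ES_Task 8 = max(EF_Task 3=9, EF_Task 5=27, EF_Task 7=28) = 28; EF_Task 8 = 28+10 = 38
Expected project duration μ = 38 weeks. Critical path: Task 1 → Task 4 → Task 6 → Task 7 → Task 8.

Variance along critical path = 1.000 + 0.111 + 11.111 + 1.000 + 7.111 = 20.333; σ = √20.333 = 4.509 weeks.
Z = (31 − 38) / 4.509 = -1.552
P(T ≤ 31) = Φ(-1.552) ≈ 0.060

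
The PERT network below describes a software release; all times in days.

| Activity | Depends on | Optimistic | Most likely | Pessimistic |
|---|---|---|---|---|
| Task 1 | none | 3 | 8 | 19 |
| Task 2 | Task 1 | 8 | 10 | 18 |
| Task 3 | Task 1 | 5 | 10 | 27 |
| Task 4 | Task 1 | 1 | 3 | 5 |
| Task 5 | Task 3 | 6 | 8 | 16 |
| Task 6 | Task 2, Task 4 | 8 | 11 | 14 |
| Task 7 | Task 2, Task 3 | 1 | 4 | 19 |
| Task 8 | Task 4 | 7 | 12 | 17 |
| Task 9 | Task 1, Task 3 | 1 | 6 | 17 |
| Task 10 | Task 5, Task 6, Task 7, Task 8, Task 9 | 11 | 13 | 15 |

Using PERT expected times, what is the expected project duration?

te_Task 1 = (3 + 4·8 + 19)/6 = 54/6 = 9
te_Task 2 = (8 + 4·10 + 18)/6 = 66/6 = 11
te_Task 3 = (5 + 4·10 + 27)/6 = 72/6 = 12
te_Task 4 = (1 + 4·3 + 5)/6 = 18/6 = 3
te_Task 5 = (6 + 4·8 + 16)/6 = 54/6 = 9
te_Task 6 = (8 + 4·11 + 14)/6 = 66/6 = 11
te_Task 7 = (1 + 4·4 + 19)/6 = 36/6 = 6
te_Task 8 = (7 + 4·12 + 17)/6 = 72/6 = 12
te_Task 9 = (1 + 4·6 + 17)/6 = 42/6 = 7
te_Task 10 = (11 + 4·13 + 15)/6 = 78/6 = 13

Forward pass:
ES_Task 1 = 0; EF_Task 1 = 9
ES_Task 2 = 9; EF_Task 2 = 9+11 = 20
ES_Task 3 = 9; EF_Task 3 = 9+12 = 21
ES_Task 4 = 9; EF_Task 4 = 9+3 = 12
ES_Task 5 = 21; EF_Task 5 = 21+9 = 30
ES_Task 6 = max(EF_Task 2=20, EF_Task 4=12) = 20; EF_Task 6 = 20+11 = 31
ES_Task 7 = max(EF_Task 2=20, EF_Task 3=21) = 21; EF_Task 7 = 21+6 = 27
ES_Task 8 = 12; EF_Task 8 = 12+12 = 24
ES_Task 9 = max(EF_Task 1=9, EF_Task 3=21) = 21; EF_Task 9 = 21+7 = 28
ES_Task 10 = max(EF_Task 5=30, EF_Task 6=31, EF_Task 7=27, EF_Task 8=24, EF_Task 9=28) = 31; EF_Task 10 = 31+13 = 44
Expected project duration μ = 44 days. Critical path: Task 1 → Task 2 → Task 6 → Task 10.

44 days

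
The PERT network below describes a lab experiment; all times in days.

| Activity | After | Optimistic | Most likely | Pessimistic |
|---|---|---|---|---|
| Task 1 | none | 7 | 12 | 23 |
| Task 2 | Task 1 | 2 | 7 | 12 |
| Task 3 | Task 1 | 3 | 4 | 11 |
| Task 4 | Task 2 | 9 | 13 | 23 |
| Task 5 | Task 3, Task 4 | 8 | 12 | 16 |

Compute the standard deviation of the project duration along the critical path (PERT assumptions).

te_Task 1 = (7 + 4·12 + 23)/6 = 78/6 = 13; σ²_Task 1 = ((23−7)/6)² = 7.111
te_Task 2 = (2 + 4·7 + 12)/6 = 42/6 = 7; σ²_Task 2 = ((12−2)/6)² = 2.778
te_Task 3 = (3 + 4·4 + 11)/6 = 30/6 = 5; σ²_Task 3 = ((11−3)/6)² = 1.778
te_Task 4 = (9 + 4·13 + 23)/6 = 84/6 = 14; σ²_Task 4 = ((23−9)/6)² = 5.444
te_Task 5 = (8 + 4·12 + 16)/6 = 72/6 = 12; σ²_Task 5 = ((16−8)/6)² = 1.778

Forward pass:
ES_Task 1 = 0; EF_Task 1 = 13
ES_Task 2 = 13; EF_Task 2 = 13+7 = 20
ES_Task 3 = 13; EF_Task 3 = 13+5 = 18
ES_Task 4 = 20; EF_Task 4 = 20+14 = 34
ES_Task 5 = max(EF_Task 3=18, EF_Task 4=34) = 34; EF_Task 5 = 34+12 = 46
Expected project duration μ = 46 days. Critical path: Task 1 → Task 2 → Task 4 → Task 5.

Variance along critical path = 7.111 + 2.778 + 5.444 + 1.778 = 17.111
σ = √17.111 = 4.137 days

4.14 days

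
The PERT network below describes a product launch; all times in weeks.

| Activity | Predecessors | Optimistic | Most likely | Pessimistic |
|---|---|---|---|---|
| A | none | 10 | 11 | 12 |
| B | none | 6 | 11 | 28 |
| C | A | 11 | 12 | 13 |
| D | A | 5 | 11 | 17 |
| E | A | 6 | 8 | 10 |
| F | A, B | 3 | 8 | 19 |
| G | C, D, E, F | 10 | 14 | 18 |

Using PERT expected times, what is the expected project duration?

te_A = (10 + 4·11 + 12)/6 = 66/6 = 11
te_B = (6 + 4·11 + 28)/6 = 78/6 = 13
te_C = (11 + 4·12 + 13)/6 = 72/6 = 12
te_D = (5 + 4·11 + 17)/6 = 66/6 = 11
te_E = (6 + 4·8 + 10)/6 = 48/6 = 8
te_F = (3 + 4·8 + 19)/6 = 54/6 = 9
te_G = (10 + 4·14 + 18)/6 = 84/6 = 14

Forward pass:
ES_A = 0; EF_A = 11
ES_B = 0; EF_B = 13
ES_C = 11; EF_C = 11+12 = 23
ES_D = 11; EF_D = 11+11 = 22
ES_E = 11; EF_E = 11+8 = 19
ES_F = max(EF_A=11, EF_B=13) = 13; EF_F = 13+9 = 22
ES_G = max(EF_C=23, EF_D=22, EF_E=19, EF_F=22) = 23; EF_G = 23+14 = 37
Expected project duration μ = 37 weeks. Critical path: A → C → G.

37 weeks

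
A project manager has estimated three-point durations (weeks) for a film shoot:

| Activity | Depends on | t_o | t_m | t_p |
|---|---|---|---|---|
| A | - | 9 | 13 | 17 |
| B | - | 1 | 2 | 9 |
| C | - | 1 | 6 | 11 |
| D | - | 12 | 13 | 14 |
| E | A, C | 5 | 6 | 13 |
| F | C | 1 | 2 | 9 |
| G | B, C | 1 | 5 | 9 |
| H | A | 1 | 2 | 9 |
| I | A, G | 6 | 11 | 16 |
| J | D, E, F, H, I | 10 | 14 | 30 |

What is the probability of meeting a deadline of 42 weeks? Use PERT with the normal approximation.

0.693

te_A = (9 + 4·13 + 17)/6 = 78/6 = 13; σ²_A = ((17−9)/6)² = 1.778
te_B = (1 + 4·2 + 9)/6 = 18/6 = 3; σ²_B = ((9−1)/6)² = 1.778
te_C = (1 + 4·6 + 11)/6 = 36/6 = 6; σ²_C = ((11−1)/6)² = 2.778
te_D = (12 + 4·13 + 14)/6 = 78/6 = 13; σ²_D = ((14−12)/6)² = 0.111
te_E = (5 + 4·6 + 13)/6 = 42/6 = 7; σ²_E = ((13−5)/6)² = 1.778
te_F = (1 + 4·2 + 9)/6 = 18/6 = 3; σ²_F = ((9−1)/6)² = 1.778
te_G = (1 + 4·5 + 9)/6 = 30/6 = 5; σ²_G = ((9−1)/6)² = 1.778
te_H = (1 + 4·2 + 9)/6 = 18/6 = 3; σ²_H = ((9−1)/6)² = 1.778
te_I = (6 + 4·11 + 16)/6 = 66/6 = 11; σ²_I = ((16−6)/6)² = 2.778
te_J = (10 + 4·14 + 30)/6 = 96/6 = 16; σ²_J = ((30−10)/6)² = 11.111

Forward pass:
ES_A = 0; EF_A = 13
ES_B = 0; EF_B = 3
ES_C = 0; EF_C = 6
ES_D = 0; EF_D = 13
ES_E = max(EF_A=13, EF_C=6) = 13; EF_E = 13+7 = 20
ES_F = 6; EF_F = 6+3 = 9
ES_G = max(EF_B=3, EF_C=6) = 6; EF_G = 6+5 = 11
ES_H = 13; EF_H = 13+3 = 16
ES_I = max(EF_A=13, EF_G=11) = 13; EF_I = 13+11 = 24
ES_J = max(EF_D=13, EF_E=20, EF_F=9, EF_H=16, EF_I=24) = 24; EF_J = 24+16 = 40
Expected project duration μ = 40 weeks. Critical path: A → I → J.

Variance along critical path = 1.778 + 2.778 + 11.111 = 15.667; σ = √15.667 = 3.958 weeks.
Z = (42 − 40) / 3.958 = 0.505
P(T ≤ 42) = Φ(0.505) ≈ 0.693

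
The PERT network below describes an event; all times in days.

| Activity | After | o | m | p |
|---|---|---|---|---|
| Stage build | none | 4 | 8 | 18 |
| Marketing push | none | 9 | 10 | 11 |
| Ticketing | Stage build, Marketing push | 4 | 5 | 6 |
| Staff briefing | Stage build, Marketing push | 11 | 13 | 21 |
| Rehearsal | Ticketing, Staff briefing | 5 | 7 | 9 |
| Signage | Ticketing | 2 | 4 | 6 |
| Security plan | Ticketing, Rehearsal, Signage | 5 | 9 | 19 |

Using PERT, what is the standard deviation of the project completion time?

te_Stage build = (4 + 4·8 + 18)/6 = 54/6 = 9; σ²_Stage build = ((18−4)/6)² = 5.444
te_Marketing push = (9 + 4·10 + 11)/6 = 60/6 = 10; σ²_Marketing push = ((11−9)/6)² = 0.111
te_Ticketing = (4 + 4·5 + 6)/6 = 30/6 = 5; σ²_Ticketing = ((6−4)/6)² = 0.111
te_Staff briefing = (11 + 4·13 + 21)/6 = 84/6 = 14; σ²_Staff briefing = ((21−11)/6)² = 2.778
te_Rehearsal = (5 + 4·7 + 9)/6 = 42/6 = 7; σ²_Rehearsal = ((9−5)/6)² = 0.444
te_Signage = (2 + 4·4 + 6)/6 = 24/6 = 4; σ²_Signage = ((6−2)/6)² = 0.444
te_Security plan = (5 + 4·9 + 19)/6 = 60/6 = 10; σ²_Security plan = ((19−5)/6)² = 5.444

Forward pass:
ES_Stage build = 0; EF_Stage build = 9
ES_Marketing push = 0; EF_Marketing push = 10
ES_Ticketing = max(EF_Stage build=9, EF_Marketing push=10) = 10; EF_Ticketing = 10+5 = 15
ES_Staff briefing = max(EF_Stage build=9, EF_Marketing push=10) = 10; EF_Staff briefing = 10+14 = 24
ES_Rehearsal = max(EF_Ticketing=15, EF_Staff briefing=24) = 24; EF_Rehearsal = 24+7 = 31
ES_Signage = 15; EF_Signage = 15+4 = 19
ES_Security plan = max(EF_Ticketing=15, EF_Rehearsal=31, EF_Signage=19) = 31; EF_Security plan = 31+10 = 41
Expected project duration μ = 41 days. Critical path: Marketing push → Staff briefing → Rehearsal → Security plan.

Variance along critical path = 0.111 + 2.778 + 0.444 + 5.444 = 8.778
σ = √8.778 = 2.963 days

2.96 days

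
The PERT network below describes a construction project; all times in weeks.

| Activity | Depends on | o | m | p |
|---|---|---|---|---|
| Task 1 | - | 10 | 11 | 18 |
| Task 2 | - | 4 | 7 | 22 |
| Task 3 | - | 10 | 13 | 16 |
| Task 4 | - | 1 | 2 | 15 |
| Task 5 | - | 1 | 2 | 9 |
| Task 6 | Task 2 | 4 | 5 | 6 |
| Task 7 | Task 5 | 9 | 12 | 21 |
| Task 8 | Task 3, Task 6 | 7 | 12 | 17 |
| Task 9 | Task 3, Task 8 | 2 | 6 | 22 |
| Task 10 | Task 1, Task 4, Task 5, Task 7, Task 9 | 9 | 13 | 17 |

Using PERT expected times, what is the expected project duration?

te_Task 1 = (10 + 4·11 + 18)/6 = 72/6 = 12
te_Task 2 = (4 + 4·7 + 22)/6 = 54/6 = 9
te_Task 3 = (10 + 4·13 + 16)/6 = 78/6 = 13
te_Task 4 = (1 + 4·2 + 15)/6 = 24/6 = 4
te_Task 5 = (1 + 4·2 + 9)/6 = 18/6 = 3
te_Task 6 = (4 + 4·5 + 6)/6 = 30/6 = 5
te_Task 7 = (9 + 4·12 + 21)/6 = 78/6 = 13
te_Task 8 = (7 + 4·12 + 17)/6 = 72/6 = 12
te_Task 9 = (2 + 4·6 + 22)/6 = 48/6 = 8
te_Task 10 = (9 + 4·13 + 17)/6 = 78/6 = 13

Forward pass:
ES_Task 1 = 0; EF_Task 1 = 12
ES_Task 2 = 0; EF_Task 2 = 9
ES_Task 3 = 0; EF_Task 3 = 13
ES_Task 4 = 0; EF_Task 4 = 4
ES_Task 5 = 0; EF_Task 5 = 3
ES_Task 6 = 9; EF_Task 6 = 9+5 = 14
ES_Task 7 = 3; EF_Task 7 = 3+13 = 16
ES_Task 8 = max(EF_Task 3=13, EF_Task 6=14) = 14; EF_Task 8 = 14+12 = 26
ES_Task 9 = max(EF_Task 3=13, EF_Task 8=26) = 26; EF_Task 9 = 26+8 = 34
ES_Task 10 = max(EF_Task 1=12, EF_Task 4=4, EF_Task 5=3, EF_Task 7=16, EF_Task 9=34) = 34; EF_Task 10 = 34+13 = 47
Expected project duration μ = 47 weeks. Critical path: Task 2 → Task 6 → Task 8 → Task 9 → Task 10.

47 weeks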